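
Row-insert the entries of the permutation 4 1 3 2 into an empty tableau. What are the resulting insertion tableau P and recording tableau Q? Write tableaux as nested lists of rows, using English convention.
Insert each entry of the permutation into P by Schensted row insertion, recording in Q the position of each new cell.

Insert 4: appended to row 1. P = [[4]], Q = [[1]].
Insert 1: 1 bumps 4 from row 1; 4 starts row 2. P = [[1], [4]], Q = [[1], [2]].
Insert 3: appended to row 1. P = [[1, 3], [4]], Q = [[1, 3], [2]].
Insert 2: 2 bumps 3 from row 1; 3 bumps 4 from row 2; 4 starts row 3. P = [[1, 2], [3], [4]], Q = [[1, 3], [2], [4]].

So P = [[1, 2], [3], [4]], Q = [[1, 3], [2], [4]].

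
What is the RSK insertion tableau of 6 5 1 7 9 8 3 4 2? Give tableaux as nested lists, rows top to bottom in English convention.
P = [[1, 2, 4], [3, 7, 8], [5, 9], [6]]

Insert 6: appended to row 1. P = [[6]].
Insert 5: 5 bumps 6 from row 1; 6 starts row 2. P = [[5], [6]].
Insert 1: 1 bumps 5 from row 1; 5 bumps 6 from row 2; 6 starts row 3. P = [[1], [5], [6]].
Insert 7: appended to row 1. P = [[1, 7], [5], [6]].
Insert 9: appended to row 1. P = [[1, 7, 9], [5], [6]].
Insert 8: 8 bumps 9 from row 1; 9 appends to row 2. P = [[1, 7, 8], [5, 9], [6]].
Insert 3: 3 bumps 7 from row 1; 7 bumps 9 from row 2; 9 appends to row 3. P = [[1, 3, 8], [5, 7], [6, 9]].
Insert 4: 4 bumps 8 from row 1; 8 appends to row 2. P = [[1, 3, 4], [5, 7, 8], [6, 9]].
Insert 2: 2 bumps 3 from row 1; 3 bumps 5 from row 2; 5 bumps 6 from row 3; 6 starts row 4. P = [[1, 2, 4], [3, 7, 8], [5, 9], [6]].

So P = [[1, 2, 4], [3, 7, 8], [5, 9], [6]].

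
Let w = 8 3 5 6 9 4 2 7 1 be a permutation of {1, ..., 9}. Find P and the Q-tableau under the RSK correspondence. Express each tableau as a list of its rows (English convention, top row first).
Insert each entry of the permutation into P by Schensted row insertion, recording in Q the position of each new cell.

Insert 8: appended to row 1. P = [[8]].
Insert 3: 3 bumps 8 from row 1; 8 starts row 2. P = [[3], [8]].
Insert 5: appended to row 1. P = [[3, 5], [8]].
Insert 6: appended to row 1. P = [[3, 5, 6], [8]].
Insert 9: appended to row 1. P = [[3, 5, 6, 9], [8]].
Insert 4: 4 bumps 5 from row 1; 5 bumps 8 from row 2; 8 starts row 3. P = [[3, 4, 6, 9], [5], [8]].
Insert 2: 2 bumps 3 from row 1; 3 bumps 5 from row 2; 5 bumps 8 from row 3; 8 starts row 4. P = [[2, 4, 6, 9], [3], [5], [8]].
Insert 7: 7 bumps 9 from row 1; 9 appends to row 2. P = [[2, 4, 6, 7], [3, 9], [5], [8]].
Insert 1: 1 bumps 2 from row 1; 2 bumps 3 from row 2; 3 bumps 5 from row 3; 5 bumps 8 from row 4; 8 starts row 5. P = [[1, 4, 6, 7], [2, 9], [3], [5], [8]].

So P = [[1, 4, 6, 7], [2, 9], [3], [5], [8]], Q = [[1, 3, 4, 5], [2, 8], [6], [7], [9]].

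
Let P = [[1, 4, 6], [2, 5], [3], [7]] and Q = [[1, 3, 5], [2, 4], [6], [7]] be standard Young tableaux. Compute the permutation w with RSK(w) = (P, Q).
3 2 7 5 6 4 1

Reverse the RSK construction: for i from n down to 1, find the cell of Q containing i, remove the entry at that cell from P, and reverse-bump it up through P; the value ejected from row 1 is w(i).

Step i=7: Q has 7 at row 4, column 1; remove 7 from row 4 of P and reverse-bump: 7 enters row 3 and ejects 3; 3 enters row 2 and ejects 2; 2 enters row 1 and ejects 1. So w(7) = 1. P is now [[2, 4, 6], [3, 5], [7]].
Step i=6: Q has 6 at row 3, column 1; remove 7 from row 3 of P and reverse-bump: 7 enters row 2 and ejects 5; 5 enters row 1 and ejects 4. So w(6) = 4. P is now [[2, 5, 6], [3, 7]].
Step i=5: Q has 5 at row 1, column 3; remove that cell from P, ejecting 6. So w(5) = 6. P is now [[2, 5], [3, 7]].
Step i=4: Q has 4 at row 2, column 2; remove 7 from row 2 of P and reverse-bump: 7 enters row 1 and ejects 5. So w(4) = 5. P is now [[2, 7], [3]].
Step i=3: Q has 3 at row 1, column 2; remove that cell from P, ejecting 7. So w(3) = 7. P is now [[2], [3]].
Step i=2: Q has 2 at row 2, column 1; remove 3 from row 2 of P and reverse-bump: 3 enters row 1 and ejects 2. So w(2) = 2. P is now [[3]].
Step i=1: Q has 1 at row 1, column 1; remove that cell from P, ejecting 3. So w(1) = 3. P is now [].

So w = 3 2 7 5 6 4 1.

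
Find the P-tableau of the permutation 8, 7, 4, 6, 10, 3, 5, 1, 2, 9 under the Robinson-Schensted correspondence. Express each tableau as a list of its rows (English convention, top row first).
Insert 8: appended to row 1. P = [[8]].
Insert 7: 7 bumps 8 from row 1; 8 starts row 2. P = [[7], [8]].
Insert 4: 4 bumps 7 from row 1; 7 bumps 8 from row 2; 8 starts row 3. P = [[4], [7], [8]].
Insert 6: appended to row 1. P = [[4, 6], [7], [8]].
Insert 10: appended to row 1. P = [[4, 6, 10], [7], [8]].
Insert 3: 3 bumps 4 from row 1; 4 bumps 7 from row 2; 7 bumps 8 from row 3; 8 starts row 4. P = [[3, 6, 10], [4], [7], [8]].
Insert 5: 5 bumps 6 from row 1; 6 appends to row 2. P = [[3, 5, 10], [4, 6], [7], [8]].
Insert 1: 1 bumps 3 from row 1; 3 bumps 4 from row 2; 4 bumps 7 from row 3; 7 bumps 8 from row 4; 8 starts row 5. P = [[1, 5, 10], [3, 6], [4], [7], [8]].
Insert 2: 2 bumps 5 from row 1; 5 bumps 6 from row 2; 6 appends to row 3. P = [[1, 2, 10], [3, 5], [4, 6], [7], [8]].
Insert 9: 9 bumps 10 from row 1; 10 appends to row 2. P = [[1, 2, 9], [3, 5, 10], [4, 6], [7], [8]].

So P = [[1, 2, 9], [3, 5, 10], [4, 6], [7], [8]].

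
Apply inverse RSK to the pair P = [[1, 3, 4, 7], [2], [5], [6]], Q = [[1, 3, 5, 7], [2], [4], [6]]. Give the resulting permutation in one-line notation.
Reverse RSK: for i = n, n-1, ..., 1, locate i in Q, remove the corresponding corner cell from P, and reverse-bump its entry up through P; the value ejected from row 1 is w(i).

So w = 6 2 5 3 4 1 7.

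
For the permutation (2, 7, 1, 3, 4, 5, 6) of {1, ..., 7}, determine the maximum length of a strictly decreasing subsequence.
2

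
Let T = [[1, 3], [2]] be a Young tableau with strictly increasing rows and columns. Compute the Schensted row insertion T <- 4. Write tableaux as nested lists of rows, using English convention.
[[1, 3, 4], [2]]

4 is larger than every entry of row 1, so it is appended to row 1. The new tableau is [[1, 3, 4], [2]].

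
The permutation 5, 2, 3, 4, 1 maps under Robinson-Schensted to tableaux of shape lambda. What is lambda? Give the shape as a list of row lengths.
[3, 1, 1]

Row-insert each entry into an empty tableau.

After inserting 5: P = [[5]].
After inserting 2: P = [[2], [5]].
After inserting 3: P = [[2, 3], [5]].
After inserting 4: P = [[2, 3, 4], [5]].
After inserting 1: P = [[1, 3, 4], [2], [5]].

The final insertion tableau P = [[1, 3, 4], [2], [5]] has shape [3, 1, 1].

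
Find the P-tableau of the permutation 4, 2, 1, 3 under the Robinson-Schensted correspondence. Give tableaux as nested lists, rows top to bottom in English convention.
P = [[1, 3], [2], [4]]

Insert 4: appended to row 1. P = [[4]].
Insert 2: 2 bumps 4 from row 1; 4 starts row 2. P = [[2], [4]].
Insert 1: 1 bumps 2 from row 1; 2 bumps 4 from row 2; 4 starts row 3. P = [[1], [2], [4]].
Insert 3: appended to row 1. P = [[1, 3], [2], [4]].

So P = [[1, 3], [2], [4]].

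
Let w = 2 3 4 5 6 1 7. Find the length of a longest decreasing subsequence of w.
2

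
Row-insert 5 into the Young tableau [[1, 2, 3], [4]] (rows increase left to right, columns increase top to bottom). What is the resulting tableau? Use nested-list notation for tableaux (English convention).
[[1, 2, 3, 5], [4]]

5 is larger than every entry of row 1, so it is appended to row 1. The new tableau is [[1, 2, 3, 5], [4]].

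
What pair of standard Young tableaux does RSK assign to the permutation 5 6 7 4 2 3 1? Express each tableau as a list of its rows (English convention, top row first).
Insert each entry of the permutation into P by Schensted row insertion, recording in Q the position of each new cell.

Insert 5: appended to row 1. P = [[5]], Q = [[1]].
Insert 6: appended to row 1. P = [[5, 6]], Q = [[1, 2]].
Insert 7: appended to row 1. P = [[5, 6, 7]], Q = [[1, 2, 3]].
Insert 4: 4 bumps 5 from row 1; 5 starts row 2. P = [[4, 6, 7], [5]], Q = [[1, 2, 3], [4]].
Insert 2: 2 bumps 4 from row 1; 4 bumps 5 from row 2; 5 starts row 3. P = [[2, 6, 7], [4], [5]], Q = [[1, 2, 3], [4], [5]].
Insert 3: 3 bumps 6 from row 1; 6 appends to row 2. P = [[2, 3, 7], [4, 6], [5]], Q = [[1, 2, 3], [4, 6], [5]].
Insert 1: 1 bumps 2 from row 1; 2 bumps 4 from row 2; 4 bumps 5 from row 3; 5 starts row 4. P = [[1, 3, 7], [2, 6], [4], [5]], Q = [[1, 2, 3], [4, 6], [5], [7]].

So P = [[1, 3, 7], [2, 6], [4], [5]], Q = [[1, 2, 3], [4, 6], [5], [7]].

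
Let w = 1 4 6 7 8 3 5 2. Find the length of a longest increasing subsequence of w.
5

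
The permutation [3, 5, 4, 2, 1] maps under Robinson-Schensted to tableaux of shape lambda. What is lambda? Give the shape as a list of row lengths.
[2, 1, 1, 1]

Row-insert each entry into an empty tableau.

After inserting 3: P = [[3]].
After inserting 5: P = [[3, 5]].
After inserting 4: P = [[3, 4], [5]].
After inserting 2: P = [[2, 4], [3], [5]].
After inserting 1: P = [[1, 4], [2], [3], [5]].

The final insertion tableau P = [[1, 4], [2], [3], [5]] has shape [2, 1, 1, 1].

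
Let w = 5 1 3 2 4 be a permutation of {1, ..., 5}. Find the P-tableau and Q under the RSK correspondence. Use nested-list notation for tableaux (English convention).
P = [[1, 2, 4], [3], [5]], Q = [[1, 3, 5], [2], [4]]

Insert each entry of the permutation into P by Schensted row insertion, recording in Q the position of each new cell.

Insert 5: appended to row 1. P = [[5]].
Insert 1: 1 bumps 5 from row 1; 5 starts row 2. P = [[1], [5]].
Insert 3: appended to row 1. P = [[1, 3], [5]].
Insert 2: 2 bumps 3 from row 1; 3 bumps 5 from row 2; 5 starts row 3. P = [[1, 2], [3], [5]].
Insert 4: appended to row 1. P = [[1, 2, 4], [3], [5]].

So P = [[1, 2, 4], [3], [5]], Q = [[1, 3, 5], [2], [4]].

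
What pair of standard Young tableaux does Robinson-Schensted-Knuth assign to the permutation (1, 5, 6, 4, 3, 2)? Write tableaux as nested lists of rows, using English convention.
P = [[1, 2, 6], [3], [4], [5]], Q = [[1, 2, 3], [4], [5], [6]]

Insert each entry of the permutation into P by Schensted row insertion, recording in Q the position of each new cell.

Insert 1: appended to row 1. P = [[1]], Q = [[1]].
Insert 5: appended to row 1. P = [[1, 5]], Q = [[1, 2]].
Insert 6: appended to row 1. P = [[1, 5, 6]], Q = [[1, 2, 3]].
Insert 4: 4 bumps 5 from row 1; 5 starts row 2. P = [[1, 4, 6], [5]], Q = [[1, 2, 3], [4]].
Insert 3: 3 bumps 4 from row 1; 4 bumps 5 from row 2; 5 starts row 3. P = [[1, 3, 6], [4], [5]], Q = [[1, 2, 3], [4], [5]].
Insert 2: 2 bumps 3 from row 1; 3 bumps 4 from row 2; 4 bumps 5 from row 3; 5 starts row 4. P = [[1, 2, 6], [3], [4], [5]], Q = [[1, 2, 3], [4], [5], [6]].

So P = [[1, 2, 6], [3], [4], [5]], Q = [[1, 2, 3], [4], [5], [6]].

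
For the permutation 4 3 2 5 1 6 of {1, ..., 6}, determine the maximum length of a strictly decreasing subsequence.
4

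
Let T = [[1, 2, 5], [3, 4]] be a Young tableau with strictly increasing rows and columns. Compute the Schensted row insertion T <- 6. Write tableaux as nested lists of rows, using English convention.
[[1, 2, 5, 6], [3, 4]]

6 is larger than every entry of row 1, so it is appended to row 1. The new tableau is [[1, 2, 5, 6], [3, 4]].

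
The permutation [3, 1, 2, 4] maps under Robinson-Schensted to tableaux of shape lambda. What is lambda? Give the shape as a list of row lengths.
[3, 1]

Row-insert each entry into an empty tableau.

After inserting 3: P = [[3]].
After inserting 1: P = [[1], [3]].
After inserting 2: P = [[1, 2], [3]].
After inserting 4: P = [[1, 2, 4], [3]].

The final insertion tableau P = [[1, 2, 4], [3]] has shape [3, 1].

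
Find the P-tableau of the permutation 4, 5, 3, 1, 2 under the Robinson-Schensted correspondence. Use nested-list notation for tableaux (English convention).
P = [[1, 2], [3, 5], [4]]

After inserting 4: P = [[4]].
After inserting 5: P = [[4, 5]].
After inserting 3: P = [[3, 5], [4]].
After inserting 1: P = [[1, 5], [3], [4]].
After inserting 2: P = [[1, 2], [3, 5], [4]].

So P = [[1, 2], [3, 5], [4]].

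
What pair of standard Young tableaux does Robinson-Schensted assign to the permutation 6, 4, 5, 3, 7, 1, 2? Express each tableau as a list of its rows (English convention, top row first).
Insert each entry of the permutation into P by Schensted row insertion, recording in Q the position of each new cell.

Insert 6: appended to row 1. P = [[6]], Q = [[1]].
Insert 4: 4 bumps 6 from row 1; 6 starts row 2. P = [[4], [6]], Q = [[1], [2]].
Insert 5: appended to row 1. P = [[4, 5], [6]], Q = [[1, 3], [2]].
Insert 3: 3 bumps 4 from row 1; 4 bumps 6 from row 2; 6 starts row 3. P = [[3, 5], [4], [6]], Q = [[1, 3], [2], [4]].
Insert 7: appended to row 1. P = [[3, 5, 7], [4], [6]], Q = [[1, 3, 5], [2], [4]].
Insert 1: 1 bumps 3 from row 1; 3 bumps 4 from row 2; 4 bumps 6 from row 3; 6 starts row 4. P = [[1, 5, 7], [3], [4], [6]], Q = [[1, 3, 5], [2], [4], [6]].
Insert 2: 2 bumps 5 from row 1; 5 appends to row 2. P = [[1, 2, 7], [3, 5], [4], [6]], Q = [[1, 3, 5], [2, 7], [4], [6]].

So P = [[1, 2, 7], [3, 5], [4], [6]], Q = [[1, 3, 5], [2, 7], [4], [6]].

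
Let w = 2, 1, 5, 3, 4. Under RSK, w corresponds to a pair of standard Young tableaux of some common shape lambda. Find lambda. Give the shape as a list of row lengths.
Row-insert each entry into an empty tableau.

After inserting 2: P = [[2]].
After inserting 1: P = [[1], [2]].
After inserting 5: P = [[1, 5], [2]].
After inserting 3: P = [[1, 3], [2, 5]].
After inserting 4: P = [[1, 3, 4], [2, 5]].

The final insertion tableau P = [[1, 3, 4], [2, 5]] has shape [3, 2].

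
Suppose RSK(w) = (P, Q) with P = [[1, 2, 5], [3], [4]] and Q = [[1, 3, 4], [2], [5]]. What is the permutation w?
Reverse the RSK construction: for i from n down to 1, find the cell of Q containing i, remove the entry at that cell from P, and reverse-bump it up through P; the value ejected from row 1 is w(i).

Step i=5: Q has 5 at row 3, column 1; remove 4 from row 3 of P and reverse-bump: 4 enters row 2 and ejects 3; 3 enters row 1 and ejects 2. So w(5) = 2. P is now [[1, 3, 5], [4]].
Step i=4: Q has 4 at row 1, column 3; remove that cell from P, ejecting 5. So w(4) = 5. P is now [[1, 3], [4]].
Step i=3: Q has 3 at row 1, column 2; remove that cell from P, ejecting 3. So w(3) = 3. P is now [[1], [4]].
Step i=2: Q has 2 at row 2, column 1; remove 4 from row 2 of P and reverse-bump: 4 enters row 1 and ejects 1. So w(2) = 1. P is now [[4]].
Step i=1: Q has 1 at row 1, column 1; remove that cell from P, ejecting 4. So w(1) = 4. P is now [].

So w = 4 1 3 5 2.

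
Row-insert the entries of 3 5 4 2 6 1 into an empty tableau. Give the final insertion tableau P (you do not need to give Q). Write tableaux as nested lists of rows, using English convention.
P = [[1, 4, 6], [2], [3], [5]]

Insert 3: appended to row 1. P = [[3]].
Insert 5: appended to row 1. P = [[3, 5]].
Insert 4: 4 bumps 5 from row 1; 5 starts row 2. P = [[3, 4], [5]].
Insert 2: 2 bumps 3 from row 1; 3 bumps 5 from row 2; 5 starts row 3. P = [[2, 4], [3], [5]].
Insert 6: appended to row 1. P = [[2, 4, 6], [3], [5]].
Insert 1: 1 bumps 2 from row 1; 2 bumps 3 from row 2; 3 bumps 5 from row 3; 5 starts row 4. P = [[1, 4, 6], [2], [3], [5]].

So P = [[1, 4, 6], [2], [3], [5]].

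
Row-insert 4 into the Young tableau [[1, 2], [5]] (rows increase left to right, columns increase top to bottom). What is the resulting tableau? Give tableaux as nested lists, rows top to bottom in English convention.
4 is larger than every entry of row 1, so it is appended to row 1. The new tableau is [[1, 2, 4], [5]].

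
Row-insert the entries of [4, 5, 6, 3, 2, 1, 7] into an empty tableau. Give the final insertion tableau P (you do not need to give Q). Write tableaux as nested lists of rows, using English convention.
Insert 4: appended to row 1. P = [[4]].
Insert 5: appended to row 1. P = [[4, 5]].
Insert 6: appended to row 1. P = [[4, 5, 6]].
Insert 3: 3 bumps 4 from row 1; 4 starts row 2. P = [[3, 5, 6], [4]].
Insert 2: 2 bumps 3 from row 1; 3 bumps 4 from row 2; 4 starts row 3. P = [[2, 5, 6], [3], [4]].
Insert 1: 1 bumps 2 from row 1; 2 bumps 3 from row 2; 3 bumps 4 from row 3; 4 starts row 4. P = [[1, 5, 6], [2], [3], [4]].
Insert 7: appended to row 1. P = [[1, 5, 6, 7], [2], [3], [4]].

So P = [[1, 5, 6, 7], [2], [3], [4]].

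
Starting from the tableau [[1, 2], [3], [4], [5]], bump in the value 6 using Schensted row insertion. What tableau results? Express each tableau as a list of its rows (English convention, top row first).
6 is larger than every entry of row 1, so it is appended to row 1. The new tableau is [[1, 2, 6], [3], [4], [5]].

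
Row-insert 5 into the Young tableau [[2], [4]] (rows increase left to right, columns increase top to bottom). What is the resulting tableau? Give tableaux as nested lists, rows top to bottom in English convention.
[[2, 5], [4]]

5 is larger than every entry of row 1, so it is appended to row 1. The new tableau is [[2, 5], [4]].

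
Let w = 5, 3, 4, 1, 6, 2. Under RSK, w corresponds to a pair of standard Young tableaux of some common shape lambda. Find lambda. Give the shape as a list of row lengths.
[3, 2, 1]

RSK row insertion gives P = [[1, 2, 6], [3, 4], [5]], which has shape [3, 2, 1].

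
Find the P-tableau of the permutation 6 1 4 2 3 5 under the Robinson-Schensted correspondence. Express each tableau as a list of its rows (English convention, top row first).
Insert 6: appended to row 1. P = [[6]].
Insert 1: 1 bumps 6 from row 1; 6 starts row 2. P = [[1], [6]].
Insert 4: appended to row 1. P = [[1, 4], [6]].
Insert 2: 2 bumps 4 from row 1; 4 bumps 6 from row 2; 6 starts row 3. P = [[1, 2], [4], [6]].
Insert 3: appended to row 1. P = [[1, 2, 3], [4], [6]].
Insert 5: appended to row 1. P = [[1, 2, 3, 5], [4], [6]].

So P = [[1, 2, 3, 5], [4], [6]].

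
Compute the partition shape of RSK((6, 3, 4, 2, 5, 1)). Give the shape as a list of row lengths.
RSK row insertion gives P = [[1, 4, 5], [2], [3], [6]], which has shape [3, 1, 1, 1].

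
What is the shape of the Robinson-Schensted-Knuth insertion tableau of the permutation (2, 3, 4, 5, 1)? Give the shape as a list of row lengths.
[4, 1]

Row-insert each entry into an empty tableau.

After inserting 2: P = [[2]].
After inserting 3: P = [[2, 3]].
After inserting 4: P = [[2, 3, 4]].
After inserting 5: P = [[2, 3, 4, 5]].
After inserting 1: P = [[1, 3, 4, 5], [2]].

The final insertion tableau P = [[1, 3, 4, 5], [2]] has shape [4, 1].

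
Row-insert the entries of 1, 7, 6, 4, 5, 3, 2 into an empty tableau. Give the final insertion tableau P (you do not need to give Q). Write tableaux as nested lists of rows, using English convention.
P = [[1, 2, 5], [3], [4], [6], [7]]

Insert 1: appended to row 1. P = [[1]].
Insert 7: appended to row 1. P = [[1, 7]].
Insert 6: 6 bumps 7 from row 1; 7 starts row 2. P = [[1, 6], [7]].
Insert 4: 4 bumps 6 from row 1; 6 bumps 7 from row 2; 7 starts row 3. P = [[1, 4], [6], [7]].
Insert 5: appended to row 1. P = [[1, 4, 5], [6], [7]].
Insert 3: 3 bumps 4 from row 1; 4 bumps 6 from row 2; 6 bumps 7 from row 3; 7 starts row 4. P = [[1, 3, 5], [4], [6], [7]].
Insert 2: 2 bumps 3 from row 1; 3 bumps 4 from row 2; 4 bumps 6 from row 3; 6 bumps 7 from row 4; 7 starts row 5. P = [[1, 2, 5], [3], [4], [6], [7]].

So P = [[1, 2, 5], [3], [4], [6], [7]].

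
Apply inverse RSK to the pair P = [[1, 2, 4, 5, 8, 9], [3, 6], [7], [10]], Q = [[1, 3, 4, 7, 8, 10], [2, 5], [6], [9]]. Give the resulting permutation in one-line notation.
3 1 2 10 7 4 6 8 5 9

Reverse the RSK construction: for i from n down to 1, find the cell of Q containing i, remove the entry at that cell from P, and reverse-bump it up through P; the value ejected from row 1 is w(i).

Step i=10: Q has 10 at row 1, column 6; remove that cell from P, ejecting 9. So w(10) = 9. P is now [[1, 2, 4, 5, 8], [3, 6], [7], [10]].
Step i=9: Q has 9 at row 4, column 1; remove 10 from row 4 of P and reverse-bump: 10 enters row 3 and ejects 7; 7 enters row 2 and ejects 6; 6 enters row 1 and ejects 5. So w(9) = 5. P is now [[1, 2, 4, 6, 8], [3, 7], [10]].
Step i=8: Q has 8 at row 1, column 5; remove that cell from P, ejecting 8. So w(8) = 8. P is now [[1, 2, 4, 6], [3, 7], [10]].
Step i=7: Q has 7 at row 1, column 4; remove that cell from P, ejecting 6. So w(7) = 6. P is now [[1, 2, 4], [3, 7], [10]].
Step i=6: Q has 6 at row 3, column 1; remove 10 from row 3 of P and reverse-bump: 10 enters row 2 and ejects 7; 7 enters row 1 and ejects 4. So w(6) = 4. P is now [[1, 2, 7], [3, 10]].
Step i=5: Q has 5 at row 2, column 2; remove 10 from row 2 of P and reverse-bump: 10 enters row 1 and ejects 7. So w(5) = 7. P is now [[1, 2, 10], [3]].
Step i=4: Q has 4 at row 1, column 3; remove that cell from P, ejecting 10. So w(4) = 10. P is now [[1, 2], [3]].
Step i=3: Q has 3 at row 1, column 2; remove that cell from P, ejecting 2. So w(3) = 2. P is now [[1], [3]].
Step i=2: Q has 2 at row 2, column 1; remove 3 from row 2 of P and reverse-bump: 3 enters row 1 and ejects 1. So w(2) = 1. P is now [[3]].
Step i=1: Q has 1 at row 1, column 1; remove that cell from P, ejecting 3. So w(1) = 3. P is now [].

So w = 3 1 2 10 7 4 6 8 5 9.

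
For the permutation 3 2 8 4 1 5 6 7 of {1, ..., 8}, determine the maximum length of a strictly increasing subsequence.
5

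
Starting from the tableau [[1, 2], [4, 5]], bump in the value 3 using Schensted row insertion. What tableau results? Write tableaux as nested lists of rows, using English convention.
3 is larger than every entry of row 1, so it is appended to row 1. The new tableau is [[1, 2, 3], [4, 5]].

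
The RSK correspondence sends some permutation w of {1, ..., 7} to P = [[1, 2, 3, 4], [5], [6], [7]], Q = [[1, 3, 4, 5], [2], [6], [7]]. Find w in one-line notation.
Reverse the RSK construction: for i from n down to 1, find the cell of Q containing i, remove the entry at that cell from P, and reverse-bump it up through P; the value ejected from row 1 is w(i).

Step i=7: Q has 7 at row 4, column 1; remove 7 from row 4 of P and reverse-bump: 7 enters row 3 and ejects 6; 6 enters row 2 and ejects 5; 5 enters row 1 and ejects 4. So w(7) = 4. P is now [[1, 2, 3, 5], [6], [7]].
Step i=6: Q has 6 at row 3, column 1; remove 7 from row 3 of P and reverse-bump: 7 enters row 2 and ejects 6; 6 enters row 1 and ejects 5. So w(6) = 5. P is now [[1, 2, 3, 6], [7]].
Step i=5: Q has 5 at row 1, column 4; remove that cell from P, ejecting 6. So w(5) = 6. P is now [[1, 2, 3], [7]].
Step i=4: Q has 4 at row 1, column 3; remove that cell from P, ejecting 3. So w(4) = 3. P is now [[1, 2], [7]].
Step i=3: Q has 3 at row 1, column 2; remove that cell from P, ejecting 2. So w(3) = 2. P is now [[1], [7]].
Step i=2: Q has 2 at row 2, column 1; remove 7 from row 2 of P and reverse-bump: 7 enters row 1 and ejects 1. So w(2) = 1. P is now [[7]].
Step i=1: Q has 1 at row 1, column 1; remove that cell from P, ejecting 7. So w(1) = 7. P is now [].

So w = 7 1 2 3 6 5 4.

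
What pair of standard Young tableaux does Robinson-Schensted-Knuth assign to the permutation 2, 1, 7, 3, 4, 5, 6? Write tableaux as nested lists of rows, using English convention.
Insert each entry of the permutation into P by Schensted row insertion, recording in Q the position of each new cell.

Insert 2: appended to row 1. P = [[2]].
Insert 1: 1 bumps 2 from row 1; 2 starts row 2. P = [[1], [2]].
Insert 7: appended to row 1. P = [[1, 7], [2]].
Insert 3: 3 bumps 7 from row 1; 7 appends to row 2. P = [[1, 3], [2, 7]].
Insert 4: appended to row 1. P = [[1, 3, 4], [2, 7]].
Insert 5: appended to row 1. P = [[1, 3, 4, 5], [2, 7]].
Insert 6: appended to row 1. P = [[1, 3, 4, 5, 6], [2, 7]].

So P = [[1, 3, 4, 5, 6], [2, 7]], Q = [[1, 3, 5, 6, 7], [2, 4]].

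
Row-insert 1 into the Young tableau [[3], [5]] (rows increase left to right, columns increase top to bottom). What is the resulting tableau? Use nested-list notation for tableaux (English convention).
In row 1, 1 replaces 3 (the leftmost entry greater than 1); 3 is bumped to row 2. In row 2, 3 replaces 5 (the leftmost entry greater than 3); 5 is bumped to row 3. 5 starts a new row 3. The new tableau is [[1], [3], [5]].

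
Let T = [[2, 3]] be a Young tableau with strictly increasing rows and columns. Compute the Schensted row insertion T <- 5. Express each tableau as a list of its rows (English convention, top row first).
5 is larger than every entry of row 1, so it is appended to row 1. The new tableau is [[2, 3, 5]].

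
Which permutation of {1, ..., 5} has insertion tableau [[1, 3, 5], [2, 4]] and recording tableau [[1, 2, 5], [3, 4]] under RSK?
Reverse the RSK construction: for i from n down to 1, find the cell of Q containing i, remove the entry at that cell from P, and reverse-bump it up through P; the value ejected from row 1 is w(i).

Step i=5: Q has 5 at row 1, column 3; remove that cell from P, ejecting 5. So w(5) = 5. P is now [[1, 3], [2, 4]].
Step i=4: Q has 4 at row 2, column 2; remove 4 from row 2 of P and reverse-bump: 4 enters row 1 and ejects 3. So w(4) = 3. P is now [[1, 4], [2]].
Step i=3: Q has 3 at row 2, column 1; remove 2 from row 2 of P and reverse-bump: 2 enters row 1 and ejects 1. So w(3) = 1. P is now [[2, 4]].
Step i=2: Q has 2 at row 1, column 2; remove that cell from P, ejecting 4. So w(2) = 4. P is now [[2]].
Step i=1: Q has 1 at row 1, column 1; remove that cell from P, ejecting 2. So w(1) = 2. P is now [].

So w = 2 4 1 3 5.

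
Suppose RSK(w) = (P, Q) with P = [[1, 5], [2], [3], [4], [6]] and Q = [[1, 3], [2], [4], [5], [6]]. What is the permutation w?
Reverse the RSK construction: for i from n down to 1, find the cell of Q containing i, remove the entry at that cell from P, and reverse-bump it up through P; the value ejected from row 1 is w(i).

Step i=6: Q has 6 at row 5, column 1; remove 6 from row 5 of P and reverse-bump: 6 enters row 4 and ejects 4; 4 enters row 3 and ejects 3; 3 enters row 2 and ejects 2; 2 enters row 1 and ejects 1. So w(6) = 1. P is now [[2, 5], [3], [4], [6]].
Step i=5: Q has 5 at row 4, column 1; remove 6 from row 4 of P and reverse-bump: 6 enters row 3 and ejects 4; 4 enters row 2 and ejects 3; 3 enters row 1 and ejects 2. So w(5) = 2. P is now [[3, 5], [4], [6]].
Step i=4: Q has 4 at row 3, column 1; remove 6 from row 3 of P and reverse-bump: 6 enters row 2 and ejects 4; 4 enters row 1 and ejects 3. So w(4) = 3. P is now [[4, 5], [6]].
Step i=3: Q has 3 at row 1, column 2; remove that cell from P, ejecting 5. So w(3) = 5. P is now [[4], [6]].
Step i=2: Q has 2 at row 2, column 1; remove 6 from row 2 of P and reverse-bump: 6 enters row 1 and ejects 4. So w(2) = 4. P is now [[6]].
Step i=1: Q has 1 at row 1, column 1; remove that cell from P, ejecting 6. So w(1) = 6. P is now [].

So w = 6 4 5 3 2 1.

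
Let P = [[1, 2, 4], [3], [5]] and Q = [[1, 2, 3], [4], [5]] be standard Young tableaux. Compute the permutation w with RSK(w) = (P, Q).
Reverse the RSK construction: for i from n down to 1, find the cell of Q containing i, remove the entry at that cell from P, and reverse-bump it up through P; the value ejected from row 1 is w(i).

Step i=5: Q has 5 at row 3, column 1; remove 5 from row 3 of P and reverse-bump: 5 enters row 2 and ejects 3; 3 enters row 1 and ejects 2. So w(5) = 2. P is now [[1, 3, 4], [5]].
Step i=4: Q has 4 at row 2, column 1; remove 5 from row 2 of P and reverse-bump: 5 enters row 1 and ejects 4. So w(4) = 4. P is now [[1, 3, 5]].
Step i=3: Q has 3 at row 1, column 3; remove that cell from P, ejecting 5. So w(3) = 5. P is now [[1, 3]].
Step i=2: Q has 2 at row 1, column 2; remove that cell from P, ejecting 3. So w(2) = 3. P is now [[1]].
Step i=1: Q has 1 at row 1, column 1; remove that cell from P, ejecting 1. So w(1) = 1. P is now [].

So w = 1 3 5 4 2.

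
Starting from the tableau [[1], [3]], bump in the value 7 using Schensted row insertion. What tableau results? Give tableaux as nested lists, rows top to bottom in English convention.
[[1, 7], [3]]

7 is larger than every entry of row 1, so it is appended to row 1. The new tableau is [[1, 7], [3]].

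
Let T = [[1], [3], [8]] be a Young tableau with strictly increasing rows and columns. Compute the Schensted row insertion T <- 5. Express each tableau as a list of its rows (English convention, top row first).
[[1, 5], [3], [8]]

5 is larger than every entry of row 1, so it is appended to row 1. The new tableau is [[1, 5], [3], [8]].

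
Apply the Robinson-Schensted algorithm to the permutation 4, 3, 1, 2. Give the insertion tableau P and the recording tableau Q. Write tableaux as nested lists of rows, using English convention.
Insert each entry of the permutation into P by Schensted row insertion, recording in Q the position of each new cell.

Insert 4: appended to row 1. P = [[4]].
Insert 3: 3 bumps 4 from row 1; 4 starts row 2. P = [[3], [4]].
Insert 1: 1 bumps 3 from row 1; 3 bumps 4 from row 2; 4 starts row 3. P = [[1], [3], [4]].
Insert 2: appended to row 1. P = [[1, 2], [3], [4]].

So P = [[1, 2], [3], [4]], Q = [[1, 4], [2], [3]].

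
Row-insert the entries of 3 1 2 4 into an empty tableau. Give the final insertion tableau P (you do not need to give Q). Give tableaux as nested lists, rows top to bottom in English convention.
P = [[1, 2, 4], [3]]

Insert 3: appended to row 1. P = [[3]].
Insert 1: 1 bumps 3 from row 1; 3 starts row 2. P = [[1], [3]].
Insert 2: appended to row 1. P = [[1, 2], [3]].
Insert 4: appended to row 1. P = [[1, 2, 4], [3]].

So P = [[1, 2, 4], [3]].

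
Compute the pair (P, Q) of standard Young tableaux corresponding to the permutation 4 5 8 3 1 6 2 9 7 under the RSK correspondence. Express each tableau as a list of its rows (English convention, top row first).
P = [[1, 2, 6, 7], [3, 5, 9], [4, 8]], Q = [[1, 2, 3, 8], [4, 6, 9], [5, 7]]

Insert each entry of the permutation into P by Schensted row insertion, recording in Q the position of each new cell.

Insert 4: appended to row 1. P = [[4]].
Insert 5: appended to row 1. P = [[4, 5]].
Insert 8: appended to row 1. P = [[4, 5, 8]].
Insert 3: 3 bumps 4 from row 1; 4 starts row 2. P = [[3, 5, 8], [4]].
Insert 1: 1 bumps 3 from row 1; 3 bumps 4 from row 2; 4 starts row 3. P = [[1, 5, 8], [3], [4]].
Insert 6: 6 bumps 8 from row 1; 8 appends to row 2. P = [[1, 5, 6], [3, 8], [4]].
Insert 2: 2 bumps 5 from row 1; 5 bumps 8 from row 2; 8 appends to row 3. P = [[1, 2, 6], [3, 5], [4, 8]].
Insert 9: appended to row 1. P = [[1, 2, 6, 9], [3, 5], [4, 8]].
Insert 7: 7 bumps 9 from row 1; 9 appends to row 2. P = [[1, 2, 6, 7], [3, 5, 9], [4, 8]].

So P = [[1, 2, 6, 7], [3, 5, 9], [4, 8]], Q = [[1, 2, 3, 8], [4, 6, 9], [5, 7]].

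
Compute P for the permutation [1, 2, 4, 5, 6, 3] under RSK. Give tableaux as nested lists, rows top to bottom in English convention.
P = [[1, 2, 3, 5, 6], [4]]

After inserting 1: P = [[1]].
After inserting 2: P = [[1, 2]].
After inserting 4: P = [[1, 2, 4]].
After inserting 5: P = [[1, 2, 4, 5]].
After inserting 6: P = [[1, 2, 4, 5, 6]].
After inserting 3: P = [[1, 2, 3, 5, 6], [4]].

So P = [[1, 2, 3, 5, 6], [4]].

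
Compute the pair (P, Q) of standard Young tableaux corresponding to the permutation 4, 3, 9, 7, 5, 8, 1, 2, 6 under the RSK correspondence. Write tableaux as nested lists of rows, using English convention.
Insert each entry of the permutation into P by Schensted row insertion, recording in Q the position of each new cell.

Insert 4: appended to row 1. P = [[4]].
Insert 3: 3 bumps 4 from row 1; 4 starts row 2. P = [[3], [4]].
Insert 9: appended to row 1. P = [[3, 9], [4]].
Insert 7: 7 bumps 9 from row 1; 9 appends to row 2. P = [[3, 7], [4, 9]].
Insert 5: 5 bumps 7 from row 1; 7 bumps 9 from row 2; 9 starts row 3. P = [[3, 5], [4, 7], [9]].
Insert 8: appended to row 1. P = [[3, 5, 8], [4, 7], [9]].
Insert 1: 1 bumps 3 from row 1; 3 bumps 4 from row 2; 4 bumps 9 from row 3; 9 starts row 4. P = [[1, 5, 8], [3, 7], [4], [9]].
Insert 2: 2 bumps 5 from row 1; 5 bumps 7 from row 2; 7 appends to row 3. P = [[1, 2, 8], [3, 5], [4, 7], [9]].
Insert 6: 6 bumps 8 from row 1; 8 appends to row 2. P = [[1, 2, 6], [3, 5, 8], [4, 7], [9]].

So P = [[1, 2, 6], [3, 5, 8], [4, 7], [9]], Q = [[1, 3, 6], [2, 4, 9], [5, 8], [7]].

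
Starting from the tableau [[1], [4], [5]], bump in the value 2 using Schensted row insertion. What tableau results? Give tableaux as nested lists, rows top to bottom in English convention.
2 is larger than every entry of row 1, so it is appended to row 1. The new tableau is [[1, 2], [4], [5]].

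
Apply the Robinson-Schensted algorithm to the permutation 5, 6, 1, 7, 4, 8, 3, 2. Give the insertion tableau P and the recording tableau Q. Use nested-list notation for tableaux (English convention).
P = [[1, 2, 7, 8], [3, 6], [4], [5]], Q = [[1, 2, 4, 6], [3, 5], [7], [8]]

Insert each entry of the permutation into P by Schensted row insertion, recording in Q the position of each new cell.

Insert 5: appended to row 1. P = [[5]].
Insert 6: appended to row 1. P = [[5, 6]].
Insert 1: 1 bumps 5 from row 1; 5 starts row 2. P = [[1, 6], [5]].
Insert 7: appended to row 1. P = [[1, 6, 7], [5]].
Insert 4: 4 bumps 6 from row 1; 6 appends to row 2. P = [[1, 4, 7], [5, 6]].
Insert 8: appended to row 1. P = [[1, 4, 7, 8], [5, 6]].
Insert 3: 3 bumps 4 from row 1; 4 bumps 5 from row 2; 5 starts row 3. P = [[1, 3, 7, 8], [4, 6], [5]].
Insert 2: 2 bumps 3 from row 1; 3 bumps 4 from row 2; 4 bumps 5 from row 3; 5 starts row 4. P = [[1, 2, 7, 8], [3, 6], [4], [5]].

So P = [[1, 2, 7, 8], [3, 6], [4], [5]], Q = [[1, 2, 4, 6], [3, 5], [7], [8]].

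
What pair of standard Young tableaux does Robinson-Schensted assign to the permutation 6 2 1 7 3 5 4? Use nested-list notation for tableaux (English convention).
P = [[1, 3, 4], [2, 5], [6, 7]], Q = [[1, 4, 6], [2, 5], [3, 7]]

Insert each entry of the permutation into P by Schensted row insertion, recording in Q the position of each new cell.

Insert 6: appended to row 1. P = [[6]].
Insert 2: 2 bumps 6 from row 1; 6 starts row 2. P = [[2], [6]].
Insert 1: 1 bumps 2 from row 1; 2 bumps 6 from row 2; 6 starts row 3. P = [[1], [2], [6]].
Insert 7: appended to row 1. P = [[1, 7], [2], [6]].
Insert 3: 3 bumps 7 from row 1; 7 appends to row 2. P = [[1, 3], [2, 7], [6]].
Insert 5: appended to row 1. P = [[1, 3, 5], [2, 7], [6]].
Insert 4: 4 bumps 5 from row 1; 5 bumps 7 from row 2; 7 appends to row 3. P = [[1, 3, 4], [2, 5], [6, 7]].

So P = [[1, 3, 4], [2, 5], [6, 7]], Q = [[1, 4, 6], [2, 5], [3, 7]].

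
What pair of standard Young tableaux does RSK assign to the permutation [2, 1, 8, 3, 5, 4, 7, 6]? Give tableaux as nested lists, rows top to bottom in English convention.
Insert each entry of the permutation into P by Schensted row insertion, recording in Q the position of each new cell.

After inserting 2: P = [[2]].
After inserting 1: P = [[1], [2]].
After inserting 8: P = [[1, 8], [2]].
After inserting 3: P = [[1, 3], [2, 8]].
After inserting 5: P = [[1, 3, 5], [2, 8]].
After inserting 4: P = [[1, 3, 4], [2, 5], [8]].
After inserting 7: P = [[1, 3, 4, 7], [2, 5], [8]].
After inserting 6: P = [[1, 3, 4, 6], [2, 5, 7], [8]].

So P = [[1, 3, 4, 6], [2, 5, 7], [8]], Q = [[1, 3, 5, 7], [2, 4, 8], [6]].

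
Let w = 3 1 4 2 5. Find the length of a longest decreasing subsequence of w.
2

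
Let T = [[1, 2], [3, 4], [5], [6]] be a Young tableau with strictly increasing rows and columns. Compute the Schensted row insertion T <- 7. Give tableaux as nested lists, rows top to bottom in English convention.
7 is larger than every entry of row 1, so it is appended to row 1. The new tableau is [[1, 2, 7], [3, 4], [5], [6]].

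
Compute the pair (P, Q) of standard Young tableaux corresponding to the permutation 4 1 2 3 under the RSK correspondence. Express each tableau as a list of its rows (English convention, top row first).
Insert each entry of the permutation into P by Schensted row insertion, recording in Q the position of each new cell.

Insert 4: appended to row 1. P = [[4]].
Insert 1: 1 bumps 4 from row 1; 4 starts row 2. P = [[1], [4]].
Insert 2: appended to row 1. P = [[1, 2], [4]].
Insert 3: appended to row 1. P = [[1, 2, 3], [4]].

So P = [[1, 2, 3], [4]], Q = [[1, 3, 4], [2]].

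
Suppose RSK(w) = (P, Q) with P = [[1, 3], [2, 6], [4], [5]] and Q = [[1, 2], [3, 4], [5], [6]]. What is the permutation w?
5 6 2 4 3 1

Reverse RSK: for i = n, n-1, ..., 1, locate i in Q, remove the corresponding corner cell from P, and reverse-bump its entry up through P; the value ejected from row 1 is w(i).

So w = 5 6 2 4 3 1.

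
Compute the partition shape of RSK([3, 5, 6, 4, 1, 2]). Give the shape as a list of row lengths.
Row-insert each entry into an empty tableau.

After inserting 3: P = [[3]].
After inserting 5: P = [[3, 5]].
After inserting 6: P = [[3, 5, 6]].
After inserting 4: P = [[3, 4, 6], [5]].
After inserting 1: P = [[1, 4, 6], [3], [5]].
After inserting 2: P = [[1, 2, 6], [3, 4], [5]].

The final insertion tableau P = [[1, 2, 6], [3, 4], [5]] has shape [3, 2, 1].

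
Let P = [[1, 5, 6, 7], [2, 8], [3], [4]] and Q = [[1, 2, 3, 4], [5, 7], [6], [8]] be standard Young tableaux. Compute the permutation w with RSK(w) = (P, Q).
4 5 6 8 3 2 7 1

Reverse RSK: for i = n, n-1, ..., 1, locate i in Q, remove the corresponding corner cell from P, and reverse-bump its entry up through P; the value ejected from row 1 is w(i).

So w = 4 5 6 8 3 2 7 1.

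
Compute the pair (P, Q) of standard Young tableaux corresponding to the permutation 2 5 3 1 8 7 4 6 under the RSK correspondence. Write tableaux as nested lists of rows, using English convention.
P = [[1, 3, 4, 6], [2, 7], [5, 8]], Q = [[1, 2, 5, 8], [3, 6], [4, 7]]

Insert each entry of the permutation into P by Schensted row insertion, recording in Q the position of each new cell.

Insert 2: appended to row 1. P = [[2]].
Insert 5: appended to row 1. P = [[2, 5]].
Insert 3: 3 bumps 5 from row 1; 5 starts row 2. P = [[2, 3], [5]].
Insert 1: 1 bumps 2 from row 1; 2 bumps 5 from row 2; 5 starts row 3. P = [[1, 3], [2], [5]].
Insert 8: appended to row 1. P = [[1, 3, 8], [2], [5]].
Insert 7: 7 bumps 8 from row 1; 8 appends to row 2. P = [[1, 3, 7], [2, 8], [5]].
Insert 4: 4 bumps 7 from row 1; 7 bumps 8 from row 2; 8 appends to row 3. P = [[1, 3, 4], [2, 7], [5, 8]].
Insert 6: appended to row 1. P = [[1, 3, 4, 6], [2, 7], [5, 8]].

So P = [[1, 3, 4, 6], [2, 7], [5, 8]], Q = [[1, 2, 5, 8], [3, 6], [4, 7]].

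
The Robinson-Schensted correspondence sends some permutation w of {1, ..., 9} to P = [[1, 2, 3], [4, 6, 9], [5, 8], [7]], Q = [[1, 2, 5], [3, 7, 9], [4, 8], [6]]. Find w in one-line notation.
7 8 5 4 9 1 6 2 3

Reverse the RSK construction: for i from n down to 1, find the cell of Q containing i, remove the entry at that cell from P, and reverse-bump it up through P; the value ejected from row 1 is w(i).

Step i=9: Q has 9 at row 2, column 3; remove 9 from row 2 of P and reverse-bump: 9 enters row 1 and ejects 3. So w(9) = 3. P is now [[1, 2, 9], [4, 6], [5, 8], [7]].
Step i=8: Q has 8 at row 3, column 2; remove 8 from row 3 of P and reverse-bump: 8 enters row 2 and ejects 6; 6 enters row 1 and ejects 2. So w(8) = 2. P is now [[1, 6, 9], [4, 8], [5], [7]].
Step i=7: Q has 7 at row 2, column 2; remove 8 from row 2 of P and reverse-bump: 8 enters row 1 and ejects 6. So w(7) = 6. P is now [[1, 8, 9], [4], [5], [7]].
Step i=6: Q has 6 at row 4, column 1; remove 7 from row 4 of P and reverse-bump: 7 enters row 3 and ejects 5; 5 enters row 2 and ejects 4; 4 enters row 1 and ejects 1. So w(6) = 1. P is now [[4, 8, 9], [5], [7]].
Step i=5: Q has 5 at row 1, column 3; remove that cell from P, ejecting 9. So w(5) = 9. P is now [[4, 8], [5], [7]].
Step i=4: Q has 4 at row 3, column 1; remove 7 from row 3 of P and reverse-bump: 7 enters row 2 and ejects 5; 5 enters row 1 and ejects 4. So w(4) = 4. P is now [[5, 8], [7]].
Step i=3: Q has 3 at row 2, column 1; remove 7 from row 2 of P and reverse-bump: 7 enters row 1 and ejects 5. So w(3) = 5. P is now [[7, 8]].
Step i=2: Q has 2 at row 1, column 2; remove that cell from P, ejecting 8. So w(2) = 8. P is now [[7]].
Step i=1: Q has 1 at row 1, column 1; remove that cell from P, ejecting 7. So w(1) = 7. P is now [].

So w = 7 8 5 4 9 1 6 2 3.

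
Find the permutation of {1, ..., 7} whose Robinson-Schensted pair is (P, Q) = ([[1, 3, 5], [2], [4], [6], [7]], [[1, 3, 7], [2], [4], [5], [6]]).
Reverse RSK: for i = n, n-1, ..., 1, locate i in Q, remove the corresponding corner cell from P, and reverse-bump its entry up through P; the value ejected from row 1 is w(i).

So w = 7 2 6 4 3 1 5.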